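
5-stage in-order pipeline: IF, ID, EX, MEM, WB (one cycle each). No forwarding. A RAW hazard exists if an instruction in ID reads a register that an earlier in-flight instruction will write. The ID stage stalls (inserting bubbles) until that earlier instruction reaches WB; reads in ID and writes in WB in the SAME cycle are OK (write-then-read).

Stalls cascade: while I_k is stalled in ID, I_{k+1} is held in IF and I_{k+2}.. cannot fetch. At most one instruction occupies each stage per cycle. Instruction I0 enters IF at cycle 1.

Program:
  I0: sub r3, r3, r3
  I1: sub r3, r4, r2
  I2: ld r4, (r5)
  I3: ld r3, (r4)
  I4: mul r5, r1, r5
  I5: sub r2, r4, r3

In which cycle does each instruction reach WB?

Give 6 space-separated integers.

I0 sub r3 <- r3,r3: IF@1 ID@2 stall=0 (-) EX@3 MEM@4 WB@5
I1 sub r3 <- r4,r2: IF@2 ID@3 stall=0 (-) EX@4 MEM@5 WB@6
I2 ld r4 <- r5: IF@3 ID@4 stall=0 (-) EX@5 MEM@6 WB@7
I3 ld r3 <- r4: IF@4 ID@5 stall=2 (RAW on I2.r4 (WB@7)) EX@8 MEM@9 WB@10
I4 mul r5 <- r1,r5: IF@5 ID@8 stall=0 (-) EX@9 MEM@10 WB@11
I5 sub r2 <- r4,r3: IF@8 ID@9 stall=1 (RAW on I3.r3 (WB@10)) EX@11 MEM@12 WB@13

Answer: 5 6 7 10 11 13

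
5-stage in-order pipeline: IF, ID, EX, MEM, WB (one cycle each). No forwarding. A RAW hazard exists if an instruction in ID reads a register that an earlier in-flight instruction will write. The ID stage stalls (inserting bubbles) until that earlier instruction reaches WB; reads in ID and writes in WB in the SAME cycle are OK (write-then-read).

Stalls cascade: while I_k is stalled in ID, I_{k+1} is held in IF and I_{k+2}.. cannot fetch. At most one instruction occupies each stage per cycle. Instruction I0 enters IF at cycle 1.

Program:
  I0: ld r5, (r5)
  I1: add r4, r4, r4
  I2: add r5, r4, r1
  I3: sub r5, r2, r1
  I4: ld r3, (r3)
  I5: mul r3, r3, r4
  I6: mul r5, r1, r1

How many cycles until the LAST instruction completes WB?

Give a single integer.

I0 ld r5 <- r5: IF@1 ID@2 stall=0 (-) EX@3 MEM@4 WB@5
I1 add r4 <- r4,r4: IF@2 ID@3 stall=0 (-) EX@4 MEM@5 WB@6
I2 add r5 <- r4,r1: IF@3 ID@4 stall=2 (RAW on I1.r4 (WB@6)) EX@7 MEM@8 WB@9
I3 sub r5 <- r2,r1: IF@4 ID@7 stall=0 (-) EX@8 MEM@9 WB@10
I4 ld r3 <- r3: IF@7 ID@8 stall=0 (-) EX@9 MEM@10 WB@11
I5 mul r3 <- r3,r4: IF@8 ID@9 stall=2 (RAW on I4.r3 (WB@11)) EX@12 MEM@13 WB@14
I6 mul r5 <- r1,r1: IF@9 ID@12 stall=0 (-) EX@13 MEM@14 WB@15

Answer: 15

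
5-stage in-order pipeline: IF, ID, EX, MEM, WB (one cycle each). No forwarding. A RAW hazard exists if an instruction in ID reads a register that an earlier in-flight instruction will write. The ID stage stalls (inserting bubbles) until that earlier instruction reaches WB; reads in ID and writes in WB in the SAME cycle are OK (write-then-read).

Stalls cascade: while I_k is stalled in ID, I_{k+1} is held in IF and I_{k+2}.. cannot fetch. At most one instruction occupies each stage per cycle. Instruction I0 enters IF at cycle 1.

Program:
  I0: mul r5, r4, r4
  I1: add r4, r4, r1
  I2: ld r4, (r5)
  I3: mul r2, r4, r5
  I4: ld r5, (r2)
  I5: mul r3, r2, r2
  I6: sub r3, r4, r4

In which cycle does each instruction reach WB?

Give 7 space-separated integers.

Answer: 5 6 8 11 14 15 16

Derivation:
I0 mul r5 <- r4,r4: IF@1 ID@2 stall=0 (-) EX@3 MEM@4 WB@5
I1 add r4 <- r4,r1: IF@2 ID@3 stall=0 (-) EX@4 MEM@5 WB@6
I2 ld r4 <- r5: IF@3 ID@4 stall=1 (RAW on I0.r5 (WB@5)) EX@6 MEM@7 WB@8
I3 mul r2 <- r4,r5: IF@4 ID@6 stall=2 (RAW on I2.r4 (WB@8)) EX@9 MEM@10 WB@11
I4 ld r5 <- r2: IF@6 ID@9 stall=2 (RAW on I3.r2 (WB@11)) EX@12 MEM@13 WB@14
I5 mul r3 <- r2,r2: IF@9 ID@12 stall=0 (-) EX@13 MEM@14 WB@15
I6 sub r3 <- r4,r4: IF@12 ID@13 stall=0 (-) EX@14 MEM@15 WB@16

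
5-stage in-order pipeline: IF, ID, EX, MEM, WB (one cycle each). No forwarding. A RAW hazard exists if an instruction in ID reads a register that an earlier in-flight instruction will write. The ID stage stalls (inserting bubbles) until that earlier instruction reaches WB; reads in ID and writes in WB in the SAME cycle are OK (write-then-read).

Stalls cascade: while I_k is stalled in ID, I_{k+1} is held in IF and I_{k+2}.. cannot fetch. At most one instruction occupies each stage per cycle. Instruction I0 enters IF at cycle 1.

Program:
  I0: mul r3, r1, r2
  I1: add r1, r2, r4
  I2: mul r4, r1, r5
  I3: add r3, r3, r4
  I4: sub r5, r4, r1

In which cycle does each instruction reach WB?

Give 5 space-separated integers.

Answer: 5 6 9 12 13

Derivation:
I0 mul r3 <- r1,r2: IF@1 ID@2 stall=0 (-) EX@3 MEM@4 WB@5
I1 add r1 <- r2,r4: IF@2 ID@3 stall=0 (-) EX@4 MEM@5 WB@6
I2 mul r4 <- r1,r5: IF@3 ID@4 stall=2 (RAW on I1.r1 (WB@6)) EX@7 MEM@8 WB@9
I3 add r3 <- r3,r4: IF@4 ID@7 stall=2 (RAW on I2.r4 (WB@9)) EX@10 MEM@11 WB@12
I4 sub r5 <- r4,r1: IF@7 ID@10 stall=0 (-) EX@11 MEM@12 WB@13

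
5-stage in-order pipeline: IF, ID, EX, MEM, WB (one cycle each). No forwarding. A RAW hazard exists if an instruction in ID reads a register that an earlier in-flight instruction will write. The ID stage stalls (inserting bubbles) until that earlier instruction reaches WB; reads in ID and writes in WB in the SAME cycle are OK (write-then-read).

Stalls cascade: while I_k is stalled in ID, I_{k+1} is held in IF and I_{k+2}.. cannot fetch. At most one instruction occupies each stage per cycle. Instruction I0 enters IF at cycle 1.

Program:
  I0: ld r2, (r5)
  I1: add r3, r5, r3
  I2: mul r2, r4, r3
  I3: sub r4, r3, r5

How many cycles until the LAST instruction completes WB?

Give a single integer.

Answer: 10

Derivation:
I0 ld r2 <- r5: IF@1 ID@2 stall=0 (-) EX@3 MEM@4 WB@5
I1 add r3 <- r5,r3: IF@2 ID@3 stall=0 (-) EX@4 MEM@5 WB@6
I2 mul r2 <- r4,r3: IF@3 ID@4 stall=2 (RAW on I1.r3 (WB@6)) EX@7 MEM@8 WB@9
I3 sub r4 <- r3,r5: IF@4 ID@7 stall=0 (-) EX@8 MEM@9 WB@10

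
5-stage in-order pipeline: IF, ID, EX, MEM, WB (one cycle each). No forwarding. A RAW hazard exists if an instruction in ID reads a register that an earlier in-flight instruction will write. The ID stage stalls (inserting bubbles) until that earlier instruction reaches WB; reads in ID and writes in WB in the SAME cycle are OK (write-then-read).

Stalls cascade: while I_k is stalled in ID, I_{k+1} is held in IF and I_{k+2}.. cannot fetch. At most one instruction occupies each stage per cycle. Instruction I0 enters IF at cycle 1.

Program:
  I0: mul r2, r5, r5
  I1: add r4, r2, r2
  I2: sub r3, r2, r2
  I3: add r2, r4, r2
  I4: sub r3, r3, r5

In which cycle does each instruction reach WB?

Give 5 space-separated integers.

I0 mul r2 <- r5,r5: IF@1 ID@2 stall=0 (-) EX@3 MEM@4 WB@5
I1 add r4 <- r2,r2: IF@2 ID@3 stall=2 (RAW on I0.r2 (WB@5)) EX@6 MEM@7 WB@8
I2 sub r3 <- r2,r2: IF@3 ID@6 stall=0 (-) EX@7 MEM@8 WB@9
I3 add r2 <- r4,r2: IF@6 ID@7 stall=1 (RAW on I1.r4 (WB@8)) EX@9 MEM@10 WB@11
I4 sub r3 <- r3,r5: IF@7 ID@9 stall=0 (-) EX@10 MEM@11 WB@12

Answer: 5 8 9 11 12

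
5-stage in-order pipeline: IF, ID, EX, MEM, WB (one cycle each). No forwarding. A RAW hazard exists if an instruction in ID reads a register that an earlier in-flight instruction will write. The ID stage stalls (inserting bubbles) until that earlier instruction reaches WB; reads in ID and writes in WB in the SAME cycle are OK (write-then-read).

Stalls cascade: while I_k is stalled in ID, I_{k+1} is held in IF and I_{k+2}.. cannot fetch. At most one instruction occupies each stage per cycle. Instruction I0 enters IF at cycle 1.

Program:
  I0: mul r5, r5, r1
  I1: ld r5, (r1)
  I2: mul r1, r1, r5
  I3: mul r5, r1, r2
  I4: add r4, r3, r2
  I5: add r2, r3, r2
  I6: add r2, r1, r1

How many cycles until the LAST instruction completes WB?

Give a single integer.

Answer: 15

Derivation:
I0 mul r5 <- r5,r1: IF@1 ID@2 stall=0 (-) EX@3 MEM@4 WB@5
I1 ld r5 <- r1: IF@2 ID@3 stall=0 (-) EX@4 MEM@5 WB@6
I2 mul r1 <- r1,r5: IF@3 ID@4 stall=2 (RAW on I1.r5 (WB@6)) EX@7 MEM@8 WB@9
I3 mul r5 <- r1,r2: IF@4 ID@7 stall=2 (RAW on I2.r1 (WB@9)) EX@10 MEM@11 WB@12
I4 add r4 <- r3,r2: IF@7 ID@10 stall=0 (-) EX@11 MEM@12 WB@13
I5 add r2 <- r3,r2: IF@10 ID@11 stall=0 (-) EX@12 MEM@13 WB@14
I6 add r2 <- r1,r1: IF@11 ID@12 stall=0 (-) EX@13 MEM@14 WB@15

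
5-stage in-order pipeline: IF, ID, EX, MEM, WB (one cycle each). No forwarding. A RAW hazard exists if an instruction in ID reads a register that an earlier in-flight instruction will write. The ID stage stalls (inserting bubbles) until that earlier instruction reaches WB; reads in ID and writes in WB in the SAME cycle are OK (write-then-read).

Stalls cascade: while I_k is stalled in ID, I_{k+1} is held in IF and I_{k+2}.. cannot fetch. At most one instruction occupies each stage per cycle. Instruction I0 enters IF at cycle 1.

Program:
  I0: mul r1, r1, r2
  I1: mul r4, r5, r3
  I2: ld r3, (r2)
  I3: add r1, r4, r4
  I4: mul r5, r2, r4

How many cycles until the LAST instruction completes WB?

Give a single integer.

Answer: 10

Derivation:
I0 mul r1 <- r1,r2: IF@1 ID@2 stall=0 (-) EX@3 MEM@4 WB@5
I1 mul r4 <- r5,r3: IF@2 ID@3 stall=0 (-) EX@4 MEM@5 WB@6
I2 ld r3 <- r2: IF@3 ID@4 stall=0 (-) EX@5 MEM@6 WB@7
I3 add r1 <- r4,r4: IF@4 ID@5 stall=1 (RAW on I1.r4 (WB@6)) EX@7 MEM@8 WB@9
I4 mul r5 <- r2,r4: IF@5 ID@7 stall=0 (-) EX@8 MEM@9 WB@10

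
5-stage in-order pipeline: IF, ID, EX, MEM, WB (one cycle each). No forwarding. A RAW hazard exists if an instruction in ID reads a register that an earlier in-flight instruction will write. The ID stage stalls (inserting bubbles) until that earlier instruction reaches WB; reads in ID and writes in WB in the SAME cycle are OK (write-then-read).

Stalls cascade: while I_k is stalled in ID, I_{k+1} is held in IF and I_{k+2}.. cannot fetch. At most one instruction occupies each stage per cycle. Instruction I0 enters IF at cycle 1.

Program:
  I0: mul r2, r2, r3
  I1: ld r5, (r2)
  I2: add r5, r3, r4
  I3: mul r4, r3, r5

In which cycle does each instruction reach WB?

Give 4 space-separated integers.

I0 mul r2 <- r2,r3: IF@1 ID@2 stall=0 (-) EX@3 MEM@4 WB@5
I1 ld r5 <- r2: IF@2 ID@3 stall=2 (RAW on I0.r2 (WB@5)) EX@6 MEM@7 WB@8
I2 add r5 <- r3,r4: IF@3 ID@6 stall=0 (-) EX@7 MEM@8 WB@9
I3 mul r4 <- r3,r5: IF@6 ID@7 stall=2 (RAW on I2.r5 (WB@9)) EX@10 MEM@11 WB@12

Answer: 5 8 9 12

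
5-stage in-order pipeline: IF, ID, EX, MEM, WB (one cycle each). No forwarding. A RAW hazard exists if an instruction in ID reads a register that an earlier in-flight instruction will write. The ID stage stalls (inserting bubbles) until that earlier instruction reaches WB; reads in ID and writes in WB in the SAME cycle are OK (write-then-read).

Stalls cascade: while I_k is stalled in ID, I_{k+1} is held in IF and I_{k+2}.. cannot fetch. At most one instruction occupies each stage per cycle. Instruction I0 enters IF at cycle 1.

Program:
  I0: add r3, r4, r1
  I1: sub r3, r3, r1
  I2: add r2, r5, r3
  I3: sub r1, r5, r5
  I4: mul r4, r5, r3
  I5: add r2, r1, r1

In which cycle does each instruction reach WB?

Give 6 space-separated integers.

I0 add r3 <- r4,r1: IF@1 ID@2 stall=0 (-) EX@3 MEM@4 WB@5
I1 sub r3 <- r3,r1: IF@2 ID@3 stall=2 (RAW on I0.r3 (WB@5)) EX@6 MEM@7 WB@8
I2 add r2 <- r5,r3: IF@3 ID@6 stall=2 (RAW on I1.r3 (WB@8)) EX@9 MEM@10 WB@11
I3 sub r1 <- r5,r5: IF@6 ID@9 stall=0 (-) EX@10 MEM@11 WB@12
I4 mul r4 <- r5,r3: IF@9 ID@10 stall=0 (-) EX@11 MEM@12 WB@13
I5 add r2 <- r1,r1: IF@10 ID@11 stall=1 (RAW on I3.r1 (WB@12)) EX@13 MEM@14 WB@15

Answer: 5 8 11 12 13 15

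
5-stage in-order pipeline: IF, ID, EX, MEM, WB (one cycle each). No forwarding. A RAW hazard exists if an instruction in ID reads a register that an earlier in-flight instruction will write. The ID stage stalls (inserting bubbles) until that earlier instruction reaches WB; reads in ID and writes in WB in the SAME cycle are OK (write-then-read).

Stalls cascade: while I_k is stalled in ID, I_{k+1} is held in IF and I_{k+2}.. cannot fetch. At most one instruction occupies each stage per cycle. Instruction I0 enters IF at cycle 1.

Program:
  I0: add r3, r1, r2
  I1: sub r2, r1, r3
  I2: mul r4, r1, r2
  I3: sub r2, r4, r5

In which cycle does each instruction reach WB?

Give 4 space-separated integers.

Answer: 5 8 11 14

Derivation:
I0 add r3 <- r1,r2: IF@1 ID@2 stall=0 (-) EX@3 MEM@4 WB@5
I1 sub r2 <- r1,r3: IF@2 ID@3 stall=2 (RAW on I0.r3 (WB@5)) EX@6 MEM@7 WB@8
I2 mul r4 <- r1,r2: IF@3 ID@6 stall=2 (RAW on I1.r2 (WB@8)) EX@9 MEM@10 WB@11
I3 sub r2 <- r4,r5: IF@6 ID@9 stall=2 (RAW on I2.r4 (WB@11)) EX@12 MEM@13 WB@14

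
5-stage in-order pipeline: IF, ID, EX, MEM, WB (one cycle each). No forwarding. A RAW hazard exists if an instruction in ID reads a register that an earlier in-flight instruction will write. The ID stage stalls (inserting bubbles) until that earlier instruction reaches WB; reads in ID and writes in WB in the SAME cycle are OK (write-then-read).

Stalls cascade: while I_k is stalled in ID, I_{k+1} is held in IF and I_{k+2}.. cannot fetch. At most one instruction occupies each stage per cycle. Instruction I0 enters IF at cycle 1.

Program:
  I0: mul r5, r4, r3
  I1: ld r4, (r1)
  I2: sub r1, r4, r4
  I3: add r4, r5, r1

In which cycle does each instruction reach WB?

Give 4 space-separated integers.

Answer: 5 6 9 12

Derivation:
I0 mul r5 <- r4,r3: IF@1 ID@2 stall=0 (-) EX@3 MEM@4 WB@5
I1 ld r4 <- r1: IF@2 ID@3 stall=0 (-) EX@4 MEM@5 WB@6
I2 sub r1 <- r4,r4: IF@3 ID@4 stall=2 (RAW on I1.r4 (WB@6)) EX@7 MEM@8 WB@9
I3 add r4 <- r5,r1: IF@4 ID@7 stall=2 (RAW on I2.r1 (WB@9)) EX@10 MEM@11 WB@12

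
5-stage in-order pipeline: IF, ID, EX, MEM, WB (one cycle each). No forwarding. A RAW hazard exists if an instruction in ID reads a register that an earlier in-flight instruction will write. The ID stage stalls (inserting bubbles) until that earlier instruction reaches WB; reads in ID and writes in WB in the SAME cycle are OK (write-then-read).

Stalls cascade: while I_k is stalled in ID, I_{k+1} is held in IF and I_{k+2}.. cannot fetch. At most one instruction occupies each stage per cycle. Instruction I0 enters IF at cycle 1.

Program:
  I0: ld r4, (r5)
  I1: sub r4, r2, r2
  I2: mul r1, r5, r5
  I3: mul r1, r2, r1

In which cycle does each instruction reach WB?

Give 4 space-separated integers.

Answer: 5 6 7 10

Derivation:
I0 ld r4 <- r5: IF@1 ID@2 stall=0 (-) EX@3 MEM@4 WB@5
I1 sub r4 <- r2,r2: IF@2 ID@3 stall=0 (-) EX@4 MEM@5 WB@6
I2 mul r1 <- r5,r5: IF@3 ID@4 stall=0 (-) EX@5 MEM@6 WB@7
I3 mul r1 <- r2,r1: IF@4 ID@5 stall=2 (RAW on I2.r1 (WB@7)) EX@8 MEM@9 WB@10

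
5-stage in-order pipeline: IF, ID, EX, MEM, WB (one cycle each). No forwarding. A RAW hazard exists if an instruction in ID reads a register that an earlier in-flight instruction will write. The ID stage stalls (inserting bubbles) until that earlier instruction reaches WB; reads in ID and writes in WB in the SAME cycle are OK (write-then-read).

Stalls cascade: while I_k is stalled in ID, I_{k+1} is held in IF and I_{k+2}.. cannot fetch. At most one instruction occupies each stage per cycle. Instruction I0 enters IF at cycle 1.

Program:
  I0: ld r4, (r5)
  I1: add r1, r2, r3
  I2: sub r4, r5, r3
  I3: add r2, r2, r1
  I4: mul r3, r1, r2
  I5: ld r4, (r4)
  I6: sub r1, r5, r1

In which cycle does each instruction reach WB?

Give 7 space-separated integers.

Answer: 5 6 7 9 12 13 14

Derivation:
I0 ld r4 <- r5: IF@1 ID@2 stall=0 (-) EX@3 MEM@4 WB@5
I1 add r1 <- r2,r3: IF@2 ID@3 stall=0 (-) EX@4 MEM@5 WB@6
I2 sub r4 <- r5,r3: IF@3 ID@4 stall=0 (-) EX@5 MEM@6 WB@7
I3 add r2 <- r2,r1: IF@4 ID@5 stall=1 (RAW on I1.r1 (WB@6)) EX@7 MEM@8 WB@9
I4 mul r3 <- r1,r2: IF@5 ID@7 stall=2 (RAW on I3.r2 (WB@9)) EX@10 MEM@11 WB@12
I5 ld r4 <- r4: IF@7 ID@10 stall=0 (-) EX@11 MEM@12 WB@13
I6 sub r1 <- r5,r1: IF@10 ID@11 stall=0 (-) EX@12 MEM@13 WB@14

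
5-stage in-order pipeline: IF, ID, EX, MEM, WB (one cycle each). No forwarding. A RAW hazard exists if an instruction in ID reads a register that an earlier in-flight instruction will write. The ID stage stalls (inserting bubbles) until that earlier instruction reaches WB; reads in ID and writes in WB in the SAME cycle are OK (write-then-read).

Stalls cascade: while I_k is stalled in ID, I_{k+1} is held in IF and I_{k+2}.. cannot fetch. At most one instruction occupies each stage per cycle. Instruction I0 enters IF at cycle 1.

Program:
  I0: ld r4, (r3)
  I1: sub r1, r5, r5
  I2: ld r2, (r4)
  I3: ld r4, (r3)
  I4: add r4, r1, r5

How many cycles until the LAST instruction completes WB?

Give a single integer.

I0 ld r4 <- r3: IF@1 ID@2 stall=0 (-) EX@3 MEM@4 WB@5
I1 sub r1 <- r5,r5: IF@2 ID@3 stall=0 (-) EX@4 MEM@5 WB@6
I2 ld r2 <- r4: IF@3 ID@4 stall=1 (RAW on I0.r4 (WB@5)) EX@6 MEM@7 WB@8
I3 ld r4 <- r3: IF@4 ID@6 stall=0 (-) EX@7 MEM@8 WB@9
I4 add r4 <- r1,r5: IF@6 ID@7 stall=0 (-) EX@8 MEM@9 WB@10

Answer: 10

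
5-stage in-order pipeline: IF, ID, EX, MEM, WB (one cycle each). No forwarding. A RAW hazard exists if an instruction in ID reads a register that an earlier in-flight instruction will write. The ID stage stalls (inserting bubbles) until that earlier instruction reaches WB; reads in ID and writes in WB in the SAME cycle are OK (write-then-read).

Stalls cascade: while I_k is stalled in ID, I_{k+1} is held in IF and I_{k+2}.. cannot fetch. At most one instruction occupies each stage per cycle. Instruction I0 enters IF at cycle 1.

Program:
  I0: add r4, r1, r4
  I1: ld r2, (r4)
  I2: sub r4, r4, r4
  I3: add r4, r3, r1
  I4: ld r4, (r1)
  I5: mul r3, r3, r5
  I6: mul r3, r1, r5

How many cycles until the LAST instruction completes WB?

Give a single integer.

Answer: 13

Derivation:
I0 add r4 <- r1,r4: IF@1 ID@2 stall=0 (-) EX@3 MEM@4 WB@5
I1 ld r2 <- r4: IF@2 ID@3 stall=2 (RAW on I0.r4 (WB@5)) EX@6 MEM@7 WB@8
I2 sub r4 <- r4,r4: IF@3 ID@6 stall=0 (-) EX@7 MEM@8 WB@9
I3 add r4 <- r3,r1: IF@6 ID@7 stall=0 (-) EX@8 MEM@9 WB@10
I4 ld r4 <- r1: IF@7 ID@8 stall=0 (-) EX@9 MEM@10 WB@11
I5 mul r3 <- r3,r5: IF@8 ID@9 stall=0 (-) EX@10 MEM@11 WB@12
I6 mul r3 <- r1,r5: IF@9 ID@10 stall=0 (-) EX@11 MEM@12 WB@13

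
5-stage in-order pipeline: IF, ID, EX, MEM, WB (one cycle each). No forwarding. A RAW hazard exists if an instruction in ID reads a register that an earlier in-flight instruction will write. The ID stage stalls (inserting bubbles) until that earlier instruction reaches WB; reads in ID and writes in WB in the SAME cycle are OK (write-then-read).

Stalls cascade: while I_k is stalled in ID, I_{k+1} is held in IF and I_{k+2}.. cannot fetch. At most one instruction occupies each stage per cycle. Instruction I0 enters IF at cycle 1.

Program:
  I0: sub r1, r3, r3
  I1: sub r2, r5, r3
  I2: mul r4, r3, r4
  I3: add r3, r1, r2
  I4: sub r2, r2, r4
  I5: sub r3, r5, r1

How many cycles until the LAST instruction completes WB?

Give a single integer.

I0 sub r1 <- r3,r3: IF@1 ID@2 stall=0 (-) EX@3 MEM@4 WB@5
I1 sub r2 <- r5,r3: IF@2 ID@3 stall=0 (-) EX@4 MEM@5 WB@6
I2 mul r4 <- r3,r4: IF@3 ID@4 stall=0 (-) EX@5 MEM@6 WB@7
I3 add r3 <- r1,r2: IF@4 ID@5 stall=1 (RAW on I1.r2 (WB@6)) EX@7 MEM@8 WB@9
I4 sub r2 <- r2,r4: IF@5 ID@7 stall=0 (-) EX@8 MEM@9 WB@10
I5 sub r3 <- r5,r1: IF@7 ID@8 stall=0 (-) EX@9 MEM@10 WB@11

Answer: 11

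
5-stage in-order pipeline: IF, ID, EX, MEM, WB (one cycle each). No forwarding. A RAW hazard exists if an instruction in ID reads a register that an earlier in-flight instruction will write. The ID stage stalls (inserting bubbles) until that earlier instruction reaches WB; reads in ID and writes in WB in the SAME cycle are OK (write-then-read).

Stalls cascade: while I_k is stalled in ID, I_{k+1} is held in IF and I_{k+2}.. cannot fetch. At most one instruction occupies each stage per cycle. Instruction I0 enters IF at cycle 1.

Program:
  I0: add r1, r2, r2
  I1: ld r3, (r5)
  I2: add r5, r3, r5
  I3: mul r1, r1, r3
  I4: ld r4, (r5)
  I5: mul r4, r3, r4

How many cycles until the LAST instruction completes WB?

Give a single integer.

I0 add r1 <- r2,r2: IF@1 ID@2 stall=0 (-) EX@3 MEM@4 WB@5
I1 ld r3 <- r5: IF@2 ID@3 stall=0 (-) EX@4 MEM@5 WB@6
I2 add r5 <- r3,r5: IF@3 ID@4 stall=2 (RAW on I1.r3 (WB@6)) EX@7 MEM@8 WB@9
I3 mul r1 <- r1,r3: IF@4 ID@7 stall=0 (-) EX@8 MEM@9 WB@10
I4 ld r4 <- r5: IF@7 ID@8 stall=1 (RAW on I2.r5 (WB@9)) EX@10 MEM@11 WB@12
I5 mul r4 <- r3,r4: IF@8 ID@10 stall=2 (RAW on I4.r4 (WB@12)) EX@13 MEM@14 WB@15

Answer: 15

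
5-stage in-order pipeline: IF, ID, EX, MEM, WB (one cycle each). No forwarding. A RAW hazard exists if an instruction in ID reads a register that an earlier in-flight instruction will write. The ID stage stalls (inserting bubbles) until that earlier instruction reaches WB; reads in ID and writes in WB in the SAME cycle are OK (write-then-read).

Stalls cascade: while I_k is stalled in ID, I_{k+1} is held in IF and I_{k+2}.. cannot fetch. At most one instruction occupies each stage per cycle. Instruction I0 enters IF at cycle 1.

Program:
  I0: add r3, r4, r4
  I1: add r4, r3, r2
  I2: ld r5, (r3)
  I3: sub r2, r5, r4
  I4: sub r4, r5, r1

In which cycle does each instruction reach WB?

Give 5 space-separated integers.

Answer: 5 8 9 12 13

Derivation:
I0 add r3 <- r4,r4: IF@1 ID@2 stall=0 (-) EX@3 MEM@4 WB@5
I1 add r4 <- r3,r2: IF@2 ID@3 stall=2 (RAW on I0.r3 (WB@5)) EX@6 MEM@7 WB@8
I2 ld r5 <- r3: IF@3 ID@6 stall=0 (-) EX@7 MEM@8 WB@9
I3 sub r2 <- r5,r4: IF@6 ID@7 stall=2 (RAW on I2.r5 (WB@9)) EX@10 MEM@11 WB@12
I4 sub r4 <- r5,r1: IF@7 ID@10 stall=0 (-) EX@11 MEM@12 WB@13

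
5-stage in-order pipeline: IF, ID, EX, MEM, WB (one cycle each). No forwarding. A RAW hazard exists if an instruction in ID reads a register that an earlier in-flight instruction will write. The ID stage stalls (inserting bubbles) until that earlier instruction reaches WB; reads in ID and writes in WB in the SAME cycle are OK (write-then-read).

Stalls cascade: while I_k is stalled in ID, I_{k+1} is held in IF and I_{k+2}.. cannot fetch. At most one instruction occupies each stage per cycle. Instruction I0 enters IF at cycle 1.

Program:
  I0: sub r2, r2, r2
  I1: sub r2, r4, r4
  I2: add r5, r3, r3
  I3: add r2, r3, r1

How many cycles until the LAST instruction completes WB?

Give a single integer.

Answer: 8

Derivation:
I0 sub r2 <- r2,r2: IF@1 ID@2 stall=0 (-) EX@3 MEM@4 WB@5
I1 sub r2 <- r4,r4: IF@2 ID@3 stall=0 (-) EX@4 MEM@5 WB@6
I2 add r5 <- r3,r3: IF@3 ID@4 stall=0 (-) EX@5 MEM@6 WB@7
I3 add r2 <- r3,r1: IF@4 ID@5 stall=0 (-) EX@6 MEM@7 WB@8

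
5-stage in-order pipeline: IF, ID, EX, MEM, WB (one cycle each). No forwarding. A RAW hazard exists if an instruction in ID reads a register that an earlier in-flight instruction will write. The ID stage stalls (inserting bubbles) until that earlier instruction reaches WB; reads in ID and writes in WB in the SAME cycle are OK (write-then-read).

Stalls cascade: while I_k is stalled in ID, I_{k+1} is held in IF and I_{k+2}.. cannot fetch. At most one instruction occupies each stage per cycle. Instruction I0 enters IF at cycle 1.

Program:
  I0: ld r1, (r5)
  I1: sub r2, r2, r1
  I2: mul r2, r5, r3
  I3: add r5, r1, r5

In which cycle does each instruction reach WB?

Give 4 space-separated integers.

I0 ld r1 <- r5: IF@1 ID@2 stall=0 (-) EX@3 MEM@4 WB@5
I1 sub r2 <- r2,r1: IF@2 ID@3 stall=2 (RAW on I0.r1 (WB@5)) EX@6 MEM@7 WB@8
I2 mul r2 <- r5,r3: IF@3 ID@6 stall=0 (-) EX@7 MEM@8 WB@9
I3 add r5 <- r1,r5: IF@6 ID@7 stall=0 (-) EX@8 MEM@9 WB@10

Answer: 5 8 9 10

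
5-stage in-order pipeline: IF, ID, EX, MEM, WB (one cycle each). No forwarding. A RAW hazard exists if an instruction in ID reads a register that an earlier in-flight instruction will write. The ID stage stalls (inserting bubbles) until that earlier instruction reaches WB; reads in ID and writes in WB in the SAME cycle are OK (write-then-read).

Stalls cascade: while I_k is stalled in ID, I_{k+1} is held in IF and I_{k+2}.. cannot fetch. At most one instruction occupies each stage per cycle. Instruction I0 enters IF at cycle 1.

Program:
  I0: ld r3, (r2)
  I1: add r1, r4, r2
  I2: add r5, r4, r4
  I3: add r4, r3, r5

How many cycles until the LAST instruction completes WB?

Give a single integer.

I0 ld r3 <- r2: IF@1 ID@2 stall=0 (-) EX@3 MEM@4 WB@5
I1 add r1 <- r4,r2: IF@2 ID@3 stall=0 (-) EX@4 MEM@5 WB@6
I2 add r5 <- r4,r4: IF@3 ID@4 stall=0 (-) EX@5 MEM@6 WB@7
I3 add r4 <- r3,r5: IF@4 ID@5 stall=2 (RAW on I2.r5 (WB@7)) EX@8 MEM@9 WB@10

Answer: 10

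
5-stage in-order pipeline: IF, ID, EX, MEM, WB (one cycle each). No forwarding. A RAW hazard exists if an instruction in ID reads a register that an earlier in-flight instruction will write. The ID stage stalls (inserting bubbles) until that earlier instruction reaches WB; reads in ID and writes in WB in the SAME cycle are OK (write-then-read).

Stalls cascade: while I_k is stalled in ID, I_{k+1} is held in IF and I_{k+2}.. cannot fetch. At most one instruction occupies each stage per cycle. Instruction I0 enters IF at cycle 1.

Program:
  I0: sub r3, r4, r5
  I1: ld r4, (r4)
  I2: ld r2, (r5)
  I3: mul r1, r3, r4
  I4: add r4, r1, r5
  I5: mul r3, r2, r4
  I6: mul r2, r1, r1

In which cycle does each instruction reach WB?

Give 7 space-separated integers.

Answer: 5 6 7 9 12 15 16

Derivation:
I0 sub r3 <- r4,r5: IF@1 ID@2 stall=0 (-) EX@3 MEM@4 WB@5
I1 ld r4 <- r4: IF@2 ID@3 stall=0 (-) EX@4 MEM@5 WB@6
I2 ld r2 <- r5: IF@3 ID@4 stall=0 (-) EX@5 MEM@6 WB@7
I3 mul r1 <- r3,r4: IF@4 ID@5 stall=1 (RAW on I1.r4 (WB@6)) EX@7 MEM@8 WB@9
I4 add r4 <- r1,r5: IF@5 ID@7 stall=2 (RAW on I3.r1 (WB@9)) EX@10 MEM@11 WB@12
I5 mul r3 <- r2,r4: IF@7 ID@10 stall=2 (RAW on I4.r4 (WB@12)) EX@13 MEM@14 WB@15
I6 mul r2 <- r1,r1: IF@10 ID@13 stall=0 (-) EX@14 MEM@15 WB@16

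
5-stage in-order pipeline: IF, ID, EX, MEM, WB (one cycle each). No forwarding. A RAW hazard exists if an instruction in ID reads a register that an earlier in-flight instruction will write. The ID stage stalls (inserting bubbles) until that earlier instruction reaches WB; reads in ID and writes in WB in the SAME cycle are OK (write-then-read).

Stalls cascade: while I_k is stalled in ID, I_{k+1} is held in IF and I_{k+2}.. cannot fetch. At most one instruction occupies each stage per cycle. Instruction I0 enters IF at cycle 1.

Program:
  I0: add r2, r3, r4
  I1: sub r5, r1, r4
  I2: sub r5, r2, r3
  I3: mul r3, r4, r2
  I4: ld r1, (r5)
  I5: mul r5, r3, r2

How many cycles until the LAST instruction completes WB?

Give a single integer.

I0 add r2 <- r3,r4: IF@1 ID@2 stall=0 (-) EX@3 MEM@4 WB@5
I1 sub r5 <- r1,r4: IF@2 ID@3 stall=0 (-) EX@4 MEM@5 WB@6
I2 sub r5 <- r2,r3: IF@3 ID@4 stall=1 (RAW on I0.r2 (WB@5)) EX@6 MEM@7 WB@8
I3 mul r3 <- r4,r2: IF@4 ID@6 stall=0 (-) EX@7 MEM@8 WB@9
I4 ld r1 <- r5: IF@6 ID@7 stall=1 (RAW on I2.r5 (WB@8)) EX@9 MEM@10 WB@11
I5 mul r5 <- r3,r2: IF@7 ID@9 stall=0 (-) EX@10 MEM@11 WB@12

Answer: 12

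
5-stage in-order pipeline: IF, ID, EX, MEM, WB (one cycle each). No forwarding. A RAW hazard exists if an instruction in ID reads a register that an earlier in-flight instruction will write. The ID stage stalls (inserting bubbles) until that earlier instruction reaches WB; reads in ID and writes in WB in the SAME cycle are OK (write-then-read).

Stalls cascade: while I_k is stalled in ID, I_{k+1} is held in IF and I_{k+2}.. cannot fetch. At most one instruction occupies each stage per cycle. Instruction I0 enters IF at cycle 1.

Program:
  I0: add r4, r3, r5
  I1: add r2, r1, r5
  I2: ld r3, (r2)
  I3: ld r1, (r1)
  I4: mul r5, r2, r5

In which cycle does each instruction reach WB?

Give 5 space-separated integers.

Answer: 5 6 9 10 11

Derivation:
I0 add r4 <- r3,r5: IF@1 ID@2 stall=0 (-) EX@3 MEM@4 WB@5
I1 add r2 <- r1,r5: IF@2 ID@3 stall=0 (-) EX@4 MEM@5 WB@6
I2 ld r3 <- r2: IF@3 ID@4 stall=2 (RAW on I1.r2 (WB@6)) EX@7 MEM@8 WB@9
I3 ld r1 <- r1: IF@4 ID@7 stall=0 (-) EX@8 MEM@9 WB@10
I4 mul r5 <- r2,r5: IF@7 ID@8 stall=0 (-) EX@9 MEM@10 WB@11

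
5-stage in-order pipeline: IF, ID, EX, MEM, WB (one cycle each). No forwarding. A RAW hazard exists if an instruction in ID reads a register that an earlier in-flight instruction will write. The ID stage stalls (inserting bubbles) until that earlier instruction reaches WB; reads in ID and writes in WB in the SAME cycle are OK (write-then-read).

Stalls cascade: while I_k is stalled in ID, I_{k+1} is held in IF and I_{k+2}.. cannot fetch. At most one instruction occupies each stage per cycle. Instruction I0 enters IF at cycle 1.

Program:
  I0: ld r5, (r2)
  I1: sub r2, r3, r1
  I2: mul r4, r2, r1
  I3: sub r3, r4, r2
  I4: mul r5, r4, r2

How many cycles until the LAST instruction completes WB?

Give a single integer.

Answer: 13

Derivation:
I0 ld r5 <- r2: IF@1 ID@2 stall=0 (-) EX@3 MEM@4 WB@5
I1 sub r2 <- r3,r1: IF@2 ID@3 stall=0 (-) EX@4 MEM@5 WB@6
I2 mul r4 <- r2,r1: IF@3 ID@4 stall=2 (RAW on I1.r2 (WB@6)) EX@7 MEM@8 WB@9
I3 sub r3 <- r4,r2: IF@4 ID@7 stall=2 (RAW on I2.r4 (WB@9)) EX@10 MEM@11 WB@12
I4 mul r5 <- r4,r2: IF@7 ID@10 stall=0 (-) EX@11 MEM@12 WB@13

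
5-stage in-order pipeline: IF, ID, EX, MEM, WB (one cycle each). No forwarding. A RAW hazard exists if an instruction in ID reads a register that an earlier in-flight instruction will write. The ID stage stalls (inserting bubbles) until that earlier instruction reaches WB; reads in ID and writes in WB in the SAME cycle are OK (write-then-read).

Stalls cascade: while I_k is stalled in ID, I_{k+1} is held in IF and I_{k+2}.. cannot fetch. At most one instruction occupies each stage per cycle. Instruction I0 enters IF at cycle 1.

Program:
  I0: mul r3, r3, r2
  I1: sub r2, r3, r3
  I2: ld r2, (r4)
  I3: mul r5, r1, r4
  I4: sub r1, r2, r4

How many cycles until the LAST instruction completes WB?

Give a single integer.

Answer: 12

Derivation:
I0 mul r3 <- r3,r2: IF@1 ID@2 stall=0 (-) EX@3 MEM@4 WB@5
I1 sub r2 <- r3,r3: IF@2 ID@3 stall=2 (RAW on I0.r3 (WB@5)) EX@6 MEM@7 WB@8
I2 ld r2 <- r4: IF@3 ID@6 stall=0 (-) EX@7 MEM@8 WB@9
I3 mul r5 <- r1,r4: IF@6 ID@7 stall=0 (-) EX@8 MEM@9 WB@10
I4 sub r1 <- r2,r4: IF@7 ID@8 stall=1 (RAW on I2.r2 (WB@9)) EX@10 MEM@11 WB@12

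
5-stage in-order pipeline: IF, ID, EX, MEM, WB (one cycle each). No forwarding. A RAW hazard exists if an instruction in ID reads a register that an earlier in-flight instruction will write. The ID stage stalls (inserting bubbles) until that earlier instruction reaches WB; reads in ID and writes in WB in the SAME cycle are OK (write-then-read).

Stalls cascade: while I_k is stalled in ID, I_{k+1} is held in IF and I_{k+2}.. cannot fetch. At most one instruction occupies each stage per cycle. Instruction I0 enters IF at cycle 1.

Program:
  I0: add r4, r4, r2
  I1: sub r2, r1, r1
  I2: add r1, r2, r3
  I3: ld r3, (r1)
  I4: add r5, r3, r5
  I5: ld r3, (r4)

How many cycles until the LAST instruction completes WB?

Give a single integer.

I0 add r4 <- r4,r2: IF@1 ID@2 stall=0 (-) EX@3 MEM@4 WB@5
I1 sub r2 <- r1,r1: IF@2 ID@3 stall=0 (-) EX@4 MEM@5 WB@6
I2 add r1 <- r2,r3: IF@3 ID@4 stall=2 (RAW on I1.r2 (WB@6)) EX@7 MEM@8 WB@9
I3 ld r3 <- r1: IF@4 ID@7 stall=2 (RAW on I2.r1 (WB@9)) EX@10 MEM@11 WB@12
I4 add r5 <- r3,r5: IF@7 ID@10 stall=2 (RAW on I3.r3 (WB@12)) EX@13 MEM@14 WB@15
I5 ld r3 <- r4: IF@10 ID@13 stall=0 (-) EX@14 MEM@15 WB@16

Answer: 16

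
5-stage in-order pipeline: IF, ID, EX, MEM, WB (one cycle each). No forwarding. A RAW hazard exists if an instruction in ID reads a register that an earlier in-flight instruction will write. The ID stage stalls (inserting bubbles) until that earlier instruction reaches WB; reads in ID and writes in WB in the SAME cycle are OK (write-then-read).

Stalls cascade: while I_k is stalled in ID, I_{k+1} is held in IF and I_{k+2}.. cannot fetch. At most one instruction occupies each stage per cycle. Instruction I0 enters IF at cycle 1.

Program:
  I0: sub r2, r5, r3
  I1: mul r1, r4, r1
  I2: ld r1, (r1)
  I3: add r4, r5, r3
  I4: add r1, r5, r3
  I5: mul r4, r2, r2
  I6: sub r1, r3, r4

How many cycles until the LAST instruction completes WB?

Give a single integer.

I0 sub r2 <- r5,r3: IF@1 ID@2 stall=0 (-) EX@3 MEM@4 WB@5
I1 mul r1 <- r4,r1: IF@2 ID@3 stall=0 (-) EX@4 MEM@5 WB@6
I2 ld r1 <- r1: IF@3 ID@4 stall=2 (RAW on I1.r1 (WB@6)) EX@7 MEM@8 WB@9
I3 add r4 <- r5,r3: IF@4 ID@7 stall=0 (-) EX@8 MEM@9 WB@10
I4 add r1 <- r5,r3: IF@7 ID@8 stall=0 (-) EX@9 MEM@10 WB@11
I5 mul r4 <- r2,r2: IF@8 ID@9 stall=0 (-) EX@10 MEM@11 WB@12
I6 sub r1 <- r3,r4: IF@9 ID@10 stall=2 (RAW on I5.r4 (WB@12)) EX@13 MEM@14 WB@15

Answer: 15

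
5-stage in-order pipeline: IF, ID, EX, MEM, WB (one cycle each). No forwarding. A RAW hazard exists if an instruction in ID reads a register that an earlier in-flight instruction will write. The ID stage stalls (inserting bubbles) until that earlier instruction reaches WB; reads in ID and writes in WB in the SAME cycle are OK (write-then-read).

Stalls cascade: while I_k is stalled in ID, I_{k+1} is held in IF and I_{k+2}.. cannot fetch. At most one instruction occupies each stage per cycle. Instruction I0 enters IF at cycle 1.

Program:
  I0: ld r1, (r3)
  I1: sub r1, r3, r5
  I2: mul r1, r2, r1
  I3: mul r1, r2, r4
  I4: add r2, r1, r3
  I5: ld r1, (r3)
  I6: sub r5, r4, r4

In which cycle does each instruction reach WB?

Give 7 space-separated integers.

Answer: 5 6 9 10 13 14 15

Derivation:
I0 ld r1 <- r3: IF@1 ID@2 stall=0 (-) EX@3 MEM@4 WB@5
I1 sub r1 <- r3,r5: IF@2 ID@3 stall=0 (-) EX@4 MEM@5 WB@6
I2 mul r1 <- r2,r1: IF@3 ID@4 stall=2 (RAW on I1.r1 (WB@6)) EX@7 MEM@8 WB@9
I3 mul r1 <- r2,r4: IF@4 ID@7 stall=0 (-) EX@8 MEM@9 WB@10
I4 add r2 <- r1,r3: IF@7 ID@8 stall=2 (RAW on I3.r1 (WB@10)) EX@11 MEM@12 WB@13
I5 ld r1 <- r3: IF@8 ID@11 stall=0 (-) EX@12 MEM@13 WB@14
I6 sub r5 <- r4,r4: IF@11 ID@12 stall=0 (-) EX@13 MEM@14 WB@15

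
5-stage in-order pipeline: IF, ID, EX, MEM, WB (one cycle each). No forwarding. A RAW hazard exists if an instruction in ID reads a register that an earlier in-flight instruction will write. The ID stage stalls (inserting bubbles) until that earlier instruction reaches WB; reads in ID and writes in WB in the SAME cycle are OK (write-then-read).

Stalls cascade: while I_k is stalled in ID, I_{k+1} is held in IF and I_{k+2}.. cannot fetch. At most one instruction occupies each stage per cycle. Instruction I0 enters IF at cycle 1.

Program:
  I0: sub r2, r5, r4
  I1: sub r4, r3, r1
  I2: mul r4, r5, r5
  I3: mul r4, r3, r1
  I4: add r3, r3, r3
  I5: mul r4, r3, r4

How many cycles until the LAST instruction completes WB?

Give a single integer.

Answer: 12

Derivation:
I0 sub r2 <- r5,r4: IF@1 ID@2 stall=0 (-) EX@3 MEM@4 WB@5
I1 sub r4 <- r3,r1: IF@2 ID@3 stall=0 (-) EX@4 MEM@5 WB@6
I2 mul r4 <- r5,r5: IF@3 ID@4 stall=0 (-) EX@5 MEM@6 WB@7
I3 mul r4 <- r3,r1: IF@4 ID@5 stall=0 (-) EX@6 MEM@7 WB@8
I4 add r3 <- r3,r3: IF@5 ID@6 stall=0 (-) EX@7 MEM@8 WB@9
I5 mul r4 <- r3,r4: IF@6 ID@7 stall=2 (RAW on I4.r3 (WB@9)) EX@10 MEM@11 WB@12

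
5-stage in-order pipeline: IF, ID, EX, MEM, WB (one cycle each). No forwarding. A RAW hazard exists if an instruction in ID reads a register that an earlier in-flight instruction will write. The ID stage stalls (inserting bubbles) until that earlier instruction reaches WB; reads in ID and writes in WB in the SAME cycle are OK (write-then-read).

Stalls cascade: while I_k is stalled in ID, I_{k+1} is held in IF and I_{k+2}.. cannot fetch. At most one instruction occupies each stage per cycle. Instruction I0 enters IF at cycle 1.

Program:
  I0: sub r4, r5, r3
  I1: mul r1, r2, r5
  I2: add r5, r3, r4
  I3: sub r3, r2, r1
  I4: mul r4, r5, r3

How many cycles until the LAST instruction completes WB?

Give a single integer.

I0 sub r4 <- r5,r3: IF@1 ID@2 stall=0 (-) EX@3 MEM@4 WB@5
I1 mul r1 <- r2,r5: IF@2 ID@3 stall=0 (-) EX@4 MEM@5 WB@6
I2 add r5 <- r3,r4: IF@3 ID@4 stall=1 (RAW on I0.r4 (WB@5)) EX@6 MEM@7 WB@8
I3 sub r3 <- r2,r1: IF@4 ID@6 stall=0 (-) EX@7 MEM@8 WB@9
I4 mul r4 <- r5,r3: IF@6 ID@7 stall=2 (RAW on I3.r3 (WB@9)) EX@10 MEM@11 WB@12

Answer: 12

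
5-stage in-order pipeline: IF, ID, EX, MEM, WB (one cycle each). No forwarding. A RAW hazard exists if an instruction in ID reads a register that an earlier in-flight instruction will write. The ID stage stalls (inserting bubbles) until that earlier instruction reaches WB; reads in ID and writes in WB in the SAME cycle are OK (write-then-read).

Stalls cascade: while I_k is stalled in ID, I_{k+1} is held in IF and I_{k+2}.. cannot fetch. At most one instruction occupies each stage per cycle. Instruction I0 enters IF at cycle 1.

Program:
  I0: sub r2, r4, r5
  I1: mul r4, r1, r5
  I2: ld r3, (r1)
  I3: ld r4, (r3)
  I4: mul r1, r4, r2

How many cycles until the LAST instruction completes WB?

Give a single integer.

I0 sub r2 <- r4,r5: IF@1 ID@2 stall=0 (-) EX@3 MEM@4 WB@5
I1 mul r4 <- r1,r5: IF@2 ID@3 stall=0 (-) EX@4 MEM@5 WB@6
I2 ld r3 <- r1: IF@3 ID@4 stall=0 (-) EX@5 MEM@6 WB@7
I3 ld r4 <- r3: IF@4 ID@5 stall=2 (RAW on I2.r3 (WB@7)) EX@8 MEM@9 WB@10
I4 mul r1 <- r4,r2: IF@5 ID@8 stall=2 (RAW on I3.r4 (WB@10)) EX@11 MEM@12 WB@13

Answer: 13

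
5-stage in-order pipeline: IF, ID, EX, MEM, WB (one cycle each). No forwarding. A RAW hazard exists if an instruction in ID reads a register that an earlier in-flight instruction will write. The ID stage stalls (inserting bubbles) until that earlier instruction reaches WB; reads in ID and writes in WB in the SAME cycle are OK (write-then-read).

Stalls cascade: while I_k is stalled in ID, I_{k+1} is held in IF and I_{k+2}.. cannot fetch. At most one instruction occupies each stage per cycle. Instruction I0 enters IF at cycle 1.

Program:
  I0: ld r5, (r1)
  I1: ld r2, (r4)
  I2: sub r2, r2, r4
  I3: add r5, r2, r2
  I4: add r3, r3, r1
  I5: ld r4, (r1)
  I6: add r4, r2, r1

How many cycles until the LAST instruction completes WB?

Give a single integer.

I0 ld r5 <- r1: IF@1 ID@2 stall=0 (-) EX@3 MEM@4 WB@5
I1 ld r2 <- r4: IF@2 ID@3 stall=0 (-) EX@4 MEM@5 WB@6
I2 sub r2 <- r2,r4: IF@3 ID@4 stall=2 (RAW on I1.r2 (WB@6)) EX@7 MEM@8 WB@9
I3 add r5 <- r2,r2: IF@4 ID@7 stall=2 (RAW on I2.r2 (WB@9)) EX@10 MEM@11 WB@12
I4 add r3 <- r3,r1: IF@7 ID@10 stall=0 (-) EX@11 MEM@12 WB@13
I5 ld r4 <- r1: IF@10 ID@11 stall=0 (-) EX@12 MEM@13 WB@14
I6 add r4 <- r2,r1: IF@11 ID@12 stall=0 (-) EX@13 MEM@14 WB@15

Answer: 15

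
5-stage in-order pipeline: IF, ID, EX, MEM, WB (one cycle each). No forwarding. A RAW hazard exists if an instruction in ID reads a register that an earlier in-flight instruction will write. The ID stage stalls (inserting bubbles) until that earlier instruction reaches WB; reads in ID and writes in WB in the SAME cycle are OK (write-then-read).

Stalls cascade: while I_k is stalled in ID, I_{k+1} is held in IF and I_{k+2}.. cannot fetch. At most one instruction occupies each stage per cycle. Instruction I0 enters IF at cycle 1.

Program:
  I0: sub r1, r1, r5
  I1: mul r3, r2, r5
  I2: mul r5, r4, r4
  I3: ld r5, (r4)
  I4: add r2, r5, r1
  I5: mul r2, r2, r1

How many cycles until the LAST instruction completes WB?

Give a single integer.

Answer: 14

Derivation:
I0 sub r1 <- r1,r5: IF@1 ID@2 stall=0 (-) EX@3 MEM@4 WB@5
I1 mul r3 <- r2,r5: IF@2 ID@3 stall=0 (-) EX@4 MEM@5 WB@6
I2 mul r5 <- r4,r4: IF@3 ID@4 stall=0 (-) EX@5 MEM@6 WB@7
I3 ld r5 <- r4: IF@4 ID@5 stall=0 (-) EX@6 MEM@7 WB@8
I4 add r2 <- r5,r1: IF@5 ID@6 stall=2 (RAW on I3.r5 (WB@8)) EX@9 MEM@10 WB@11
I5 mul r2 <- r2,r1: IF@6 ID@9 stall=2 (RAW on I4.r2 (WB@11)) EX@12 MEM@13 WB@14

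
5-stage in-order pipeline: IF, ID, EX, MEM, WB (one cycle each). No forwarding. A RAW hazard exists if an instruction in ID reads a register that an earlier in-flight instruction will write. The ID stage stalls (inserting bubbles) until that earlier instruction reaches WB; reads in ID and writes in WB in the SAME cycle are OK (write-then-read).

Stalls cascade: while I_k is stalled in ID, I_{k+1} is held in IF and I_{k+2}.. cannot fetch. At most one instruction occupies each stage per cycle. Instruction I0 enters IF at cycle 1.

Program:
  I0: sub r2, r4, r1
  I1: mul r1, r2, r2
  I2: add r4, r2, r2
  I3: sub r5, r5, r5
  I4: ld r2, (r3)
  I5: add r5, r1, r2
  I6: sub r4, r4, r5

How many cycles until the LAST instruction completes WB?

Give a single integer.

Answer: 17

Derivation:
I0 sub r2 <- r4,r1: IF@1 ID@2 stall=0 (-) EX@3 MEM@4 WB@5
I1 mul r1 <- r2,r2: IF@2 ID@3 stall=2 (RAW on I0.r2 (WB@5)) EX@6 MEM@7 WB@8
I2 add r4 <- r2,r2: IF@3 ID@6 stall=0 (-) EX@7 MEM@8 WB@9
I3 sub r5 <- r5,r5: IF@6 ID@7 stall=0 (-) EX@8 MEM@9 WB@10
I4 ld r2 <- r3: IF@7 ID@8 stall=0 (-) EX@9 MEM@10 WB@11
I5 add r5 <- r1,r2: IF@8 ID@9 stall=2 (RAW on I4.r2 (WB@11)) EX@12 MEM@13 WB@14
I6 sub r4 <- r4,r5: IF@9 ID@12 stall=2 (RAW on I5.r5 (WB@14)) EX@15 MEM@16 WB@17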